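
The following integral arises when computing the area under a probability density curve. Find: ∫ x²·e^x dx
Integration by parts twice:
First: u=x², dv=e^x dx => x²e^x - 2∫ xe^x dx
Second: u=x, dv=e^x dx => xe^x - e^x
Combining: x²e^x - 2xe^x+2e^x+C

Answer: e^x(x² - 2x+2)+C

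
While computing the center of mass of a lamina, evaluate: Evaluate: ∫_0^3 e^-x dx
Antiderivative: -e^-x
Evaluate: -(e^-3-1)

Answer: (e^-3-1)/(-1)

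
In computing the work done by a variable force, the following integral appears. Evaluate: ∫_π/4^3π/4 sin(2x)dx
Antiderivative: -cos(2x)/2
Evaluate at bounds: [-cos(2·3π/4)/2] - [-cos(2·π/4)/2]
=(-(0)+(0))/2=0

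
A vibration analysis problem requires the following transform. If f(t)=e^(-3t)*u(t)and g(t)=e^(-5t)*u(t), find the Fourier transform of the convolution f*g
By the convolution theorem: F{f * g}=F(omega) * G(omega)
F(omega)=1/(3+j * omega), G(omega)=1/(5+j * omega)
F{f * g}=1/((3+j * omega)(5+j * omega))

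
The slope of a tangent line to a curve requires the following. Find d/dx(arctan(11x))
d/dx[arctan(u)] = u'/(1+u²), u = 11x, u' = 11

Answer: 11/(1+121x²)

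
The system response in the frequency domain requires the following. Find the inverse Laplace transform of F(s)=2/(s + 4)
L^(-1){2/(s-a)}=c·e^(at)
Here a=-4, c=2

Answer: 2e^(-4t)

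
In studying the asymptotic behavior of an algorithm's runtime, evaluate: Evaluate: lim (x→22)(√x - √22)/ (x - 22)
Multiply by conjugate (√x + √22)/(√x + √22):
= (x - 22)/((x - 22)(√x + √22)) = 1/(√x + √22)
As x → 22: 1/(2√22)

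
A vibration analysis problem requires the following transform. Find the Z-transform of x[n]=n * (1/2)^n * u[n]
Using the property Z{n * a^n * u[n]}=az/(z-a)^2
With a=1/2: X(z)=(1/2)z/(z - 1/2)^2, |z| > 1/2

Answer: (1/2)z/(z - 1/2)^2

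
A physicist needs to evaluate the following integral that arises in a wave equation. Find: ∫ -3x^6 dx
Using power rule: ∫ -3x^6 dx = -3/7 x^7 + C = (-3/7)x^7 + C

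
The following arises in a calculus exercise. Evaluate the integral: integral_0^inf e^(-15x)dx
integral_0^inf e^(-15x) dx=[-1/15 * e^(-15x)]_0^inf
=0 - (-1/15)=1/15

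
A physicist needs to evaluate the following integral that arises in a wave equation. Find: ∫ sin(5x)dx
Using substitution u=5x: ∫ sin(u) du/5=-cos(u)/5 + C

Answer: (-1/5)cos(5x) + C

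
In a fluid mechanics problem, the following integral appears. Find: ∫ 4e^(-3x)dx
Since d/dx[e^(-3x)] = -3e^(-3x), we get -4/3 e^(-3x) + C

Answer: (-4/3)e^(-3x) + C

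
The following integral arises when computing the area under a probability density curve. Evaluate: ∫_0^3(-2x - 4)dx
Step 1: Find antiderivative F(x) = -x^2-4x
Step 2: F(3) - F(0) = -21 - (0) = -21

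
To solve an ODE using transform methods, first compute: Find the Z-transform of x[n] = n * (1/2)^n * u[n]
Using the property Z{n*a^n*u[n]} = az/(z-a)^2
With a = 1/2: X(z) = (1/2)z/(z - 1/2)^2, |z| > 1/2

Answer: (1/2)z/(z - 1/2)^2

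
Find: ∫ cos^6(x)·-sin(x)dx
Let u=cos(x), du=-sin(x) dx
∫ u^6 du=u^7/7+C

Answer: cos^7(x)/7+C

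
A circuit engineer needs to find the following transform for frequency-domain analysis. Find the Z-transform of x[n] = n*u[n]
Standard pair: Z{n*u[n]}=z/(z-1)^2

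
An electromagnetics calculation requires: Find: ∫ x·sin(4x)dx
By parts: u=x, dv=sin(4x) dx
du=dx, v=-cos(4x)/4
=-x·cos(4x)/4+sin(4x)/4²+C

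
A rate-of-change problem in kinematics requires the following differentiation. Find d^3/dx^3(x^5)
Apply power rule 3 times:
d^1: 5x^4
d^2: 20x^3
d^3: 60x^2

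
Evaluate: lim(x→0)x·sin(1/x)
Squeeze theorem: -|x| ≤ x·sin(1/x) ≤ |x|
Since x → 0 as x → 0, by squeeze theorem the limit is 0

Answer: 0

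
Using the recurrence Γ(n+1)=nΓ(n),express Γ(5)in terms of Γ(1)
Γ(5) = 4Γ(4) = 4·3Γ(3) = ... = 4!·Γ(1) = 24·Γ(1)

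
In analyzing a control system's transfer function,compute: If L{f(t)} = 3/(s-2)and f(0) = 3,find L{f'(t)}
L{f'(t)} = s·F(s) - f(0) = 3s/(s-2)-3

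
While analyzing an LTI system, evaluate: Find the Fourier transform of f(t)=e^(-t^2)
The Fourier transform of a Gaussian e^(-t^2) is sqrt(pi) * e^(-omega^2/4).
With a=1: F(omega)=sqrt(pi) * e^(-omega^2/4)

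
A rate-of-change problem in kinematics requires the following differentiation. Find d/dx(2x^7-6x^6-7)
Power rule: d/dx(ax^n)=n·a·x^(n-1)
Term by term: 14·x^6-36·x^5

Answer: 14x^6-36x^5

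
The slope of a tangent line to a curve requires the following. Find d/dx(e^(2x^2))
Chain rule: d/dx[e^u]=e^u · u' where u=2x^2
u'=4x

Answer: 4x·e^(2x^2)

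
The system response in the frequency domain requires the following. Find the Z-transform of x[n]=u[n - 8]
Using the time-shift property: Z{u[n-8]}=z^(-8) * z/(z-1)
=z^(-7)/(z-1)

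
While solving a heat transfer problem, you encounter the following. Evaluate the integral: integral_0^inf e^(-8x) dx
integral_0^inf e^(-8x) dx=[-1/8*e^(-8x)]_0^inf
=0 - (-1/8)=1/8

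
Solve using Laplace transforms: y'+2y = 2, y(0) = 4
Take L of both sides: sY(s) - 4 + 2Y(s) = 2/s
Y(s)(s + 2) = 2/s + 4
Y(s) = 2/(s(s + 2)) + 4/(s + 2)
Partial fractions: 2/(s(s + 2)) = 1/s - 1/(s + 2)
So Y(s) = 1/s + 3/(s + 2)
Inverse transform (L^(-1){1/s} = 1, L^(-1){1/(s + 2)} = e^(-2t)):

Answer: y(t) = 1 + 3·e^(-2t)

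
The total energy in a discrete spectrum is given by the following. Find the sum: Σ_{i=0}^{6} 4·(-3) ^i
Geometric series: S=a(1 - r^n)/(1 - r)
a=4, r=-3, n=7
S=4(1+2187)/4=2188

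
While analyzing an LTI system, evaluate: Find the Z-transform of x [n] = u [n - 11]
Using the time-shift property: Z{u[n-11]} = z^(-11)*z/(z-1)
= z^(-10)/(z-1)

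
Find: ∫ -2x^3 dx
Using power rule: ∫ -2x^3 dx=-2/4 x^4+C=(-1/2)x^4+C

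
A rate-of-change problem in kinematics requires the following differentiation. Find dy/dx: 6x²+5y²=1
Differentiate: 12x + 10y·(dy/dx)=0
dy/dx=-12x/(10y)=-(6/5)·(x/y)

Answer: dy/dx=-(6/5)·(x/y)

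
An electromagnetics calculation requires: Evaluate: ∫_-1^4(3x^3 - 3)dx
Step 1: Find antiderivative F(x)=(3/4)x^4 - 3x
Step 2: F(4) - F(-1)=180 - (15/4)=705/4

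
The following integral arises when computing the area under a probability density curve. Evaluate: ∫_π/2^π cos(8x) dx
Antiderivative: sin(8x)/8
Evaluate at bounds: [sin(8·π)/8] - [sin(8·π/2)/8]
=((0) - (0))/8=0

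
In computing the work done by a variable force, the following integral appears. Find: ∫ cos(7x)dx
Using substitution u = 7x: ∫ cos(u) du/7 = sin(u)/7+C

Answer: (1/7)sin(7x)+C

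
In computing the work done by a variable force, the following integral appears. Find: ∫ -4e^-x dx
Since d/dx[e^-x]=- e^-x, we get 4e^-x + C

Answer: 4e^-x + C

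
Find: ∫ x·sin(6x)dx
By parts: u = x, dv = sin(6x) dx
du = dx, v = -cos(6x)/6
= -x·cos(6x)/6+sin(6x)/6²+C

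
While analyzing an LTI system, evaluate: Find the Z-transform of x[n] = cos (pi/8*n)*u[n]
Z{cos(w0 * n) * u[n]}=z(z - cos(w0))/(z^2 - 2z * cos(w0) + 1)
With w0=pi/8: X(z)=z(z - cos(pi/8))/(z^2 - 2z * cos(pi/8) + 1)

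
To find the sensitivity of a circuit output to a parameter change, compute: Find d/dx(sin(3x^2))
Chain rule: d/dx[sin(u)]=cos(u)·u' where u=3x^2
u'=6x

Answer: 6x·cos(3x^2)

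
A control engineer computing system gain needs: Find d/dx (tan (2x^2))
Chain rule: d/dx[tan(u)] = sec²(u)·u' where u = 2x^2
u' = 4x

Answer: 4x·sec²(2x^2)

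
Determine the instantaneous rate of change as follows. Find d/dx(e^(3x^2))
Chain rule: d/dx[e^u] = e^u · u' where u = 3x^2
u' = 6x

Answer: 6x·e^(3x^2)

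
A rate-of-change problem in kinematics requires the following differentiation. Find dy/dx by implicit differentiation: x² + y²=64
Differentiate both sides: 2x+2y·(dy/dx)=0
Solve: dy/dx=-2x/(2y)=-x/y

Answer: dy/dx=-x/y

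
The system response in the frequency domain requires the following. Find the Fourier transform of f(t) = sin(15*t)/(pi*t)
sin(W*t)/(pi*t) = (W/pi)*sinc(W*t/pi) is the impulse response of the ideal low-pass filter with cutoff W (here W = 15).
Its Fourier transform is a rectangular function:
F(omega) = 1 for |omega| < 15, 0 otherwise

Answer: rect(omega/30) [i.e., 1 for |omega| < 15, 0 otherwise]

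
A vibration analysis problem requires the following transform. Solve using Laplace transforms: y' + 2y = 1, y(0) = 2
Take L of both sides: sY(s) - 2 + 2Y(s) = 1/s
Y(s)(s + 2) = 1/s + 2
Y(s) = 1/(s(s + 2)) + 2/(s + 2)
Partial fractions: 1/(s(s + 2)) = (1/2)/s - (1/2)/(s + 2)
So Y(s) = (1/2)/s + (3/2)/(s + 2)
Inverse transform (L^(-1){1/s} = 1, L^(-1){1/(s + 2)} = e^(-2t)):

Answer: y(t) = 1/2 + (3/2)·e^(-2t)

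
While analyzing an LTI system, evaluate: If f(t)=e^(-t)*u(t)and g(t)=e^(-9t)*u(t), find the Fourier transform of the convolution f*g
By the convolution theorem: F{f * g}=F(omega) * G(omega)
F(omega)=1/(1+j * omega), G(omega)=1/(9+j * omega)
F{f * g}=1/((1+j * omega)(9+j * omega))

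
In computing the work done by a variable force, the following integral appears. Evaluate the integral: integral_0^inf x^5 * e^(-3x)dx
This is a Gamma integral. Substitute u=3x (du=3 dx):
integral_0^inf x^5 * e^(-3x) dx=(1/3^6) integral_0^inf u^5 * e^(-u) du
=Gamma(6)/3^6=5!/3^6=120/729

Answer: 40/243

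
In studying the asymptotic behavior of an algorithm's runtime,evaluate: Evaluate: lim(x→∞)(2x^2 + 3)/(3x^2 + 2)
Divide numerator and denominator by x^2:
lim (2+3/x^2)/(3+2/x^2) = 2/3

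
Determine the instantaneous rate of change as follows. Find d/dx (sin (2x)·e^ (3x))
Product rule: (fg)' = f'g + fg'
f = sin(2x), f' = 2·cos(2x)
g = e^(3x), g' = 3·e^(3x)

Answer: 2·cos(2x)·e^(3x) + 3·sin(2x)·e^(3x)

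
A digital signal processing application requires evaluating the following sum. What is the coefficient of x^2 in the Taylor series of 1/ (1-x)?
1/(1-x) = Σ x^n for |x|<1
All coefficients are 1

Answer: 1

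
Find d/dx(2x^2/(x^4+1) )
Quotient rule: (f/g)'=(f'g - fg')/g²
f=2x^2, f'=4x
g=x^4+1, g'=4x^3

Answer: (4x·(x^4+1)-8x^5)/(x^4+1)²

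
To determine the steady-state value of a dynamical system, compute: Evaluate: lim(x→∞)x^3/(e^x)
Apply L'Hôpital 3 times (∞/∞ each time):
Eventually get 3!/(e^x) → 0

Answer: 0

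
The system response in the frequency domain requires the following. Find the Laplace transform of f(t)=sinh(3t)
L{sinh(at)}=a/(s²-a²)
L{sinh(3t)}=3/(s²-9)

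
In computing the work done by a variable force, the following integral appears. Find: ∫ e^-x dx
Since d/dx[e^-x]=- e^-x, we get -1e^-x + C

Answer: -e^-x + C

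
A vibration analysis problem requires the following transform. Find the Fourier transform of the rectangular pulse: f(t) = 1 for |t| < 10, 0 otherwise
F(omega) = integral from -10 to 10 of e^(-j*omega*t) dt
= 2*sin(10*omega)/omega = 20*sinc(10*omega/pi)

Answer: 2*sin(10*omega)/omega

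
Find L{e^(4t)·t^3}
First shifting: L{e^(at)f(t)}=F(s-a)
L{t^3}=6/s^4
Shift s → s-4: 6/(s-4)^4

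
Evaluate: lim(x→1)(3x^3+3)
Polynomial is continuous, so substitute x = 1:
3·1^3+3 = 6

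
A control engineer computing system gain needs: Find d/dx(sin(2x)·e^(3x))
Product rule: (fg)'=f'g+fg'
f=sin(2x), f'=2·cos(2x)
g=e^(3x), g'=3·e^(3x)

Answer: 2·cos(2x)·e^(3x)+3·sin(2x)·e^(3x)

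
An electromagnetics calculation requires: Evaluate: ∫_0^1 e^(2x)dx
Antiderivative: (1/2)e^(2x)
Evaluate: (1/2)(e^2-1)

Answer: (e^2-1)/2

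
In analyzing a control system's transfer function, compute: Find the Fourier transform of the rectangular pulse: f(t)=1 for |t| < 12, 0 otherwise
F(omega) = integral from -12 to 12 of e^(-j*omega*t) dt
= 2*sin(12*omega)/omega = 24*sinc(12*omega/pi)

Answer: 2*sin(12*omega)/omega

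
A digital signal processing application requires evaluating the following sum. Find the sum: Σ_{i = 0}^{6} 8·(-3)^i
Geometric series: S = a(1 - r^n)/(1 - r)
a = 8, r = -3, n = 7
S = 8(1+2187)/4 = 4376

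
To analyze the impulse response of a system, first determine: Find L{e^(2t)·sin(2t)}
First shifting: L{e^(at)f(t)} = F(s-a)
L{sin(2t)} = 2/(s² + 4)
Shift: 2/((s-2)² + 4)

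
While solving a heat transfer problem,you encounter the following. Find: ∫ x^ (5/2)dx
Power rule: ∫ x^(5/2) dx=x^(7/2)/(7/2)+C

Answer: (2/7)·x^(7/2)+C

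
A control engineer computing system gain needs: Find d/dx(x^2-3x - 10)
Power rule: d/dx(ax^n) = n·a·x^(n-1)
Term by term: 2·x - 3

Answer: 2x - 3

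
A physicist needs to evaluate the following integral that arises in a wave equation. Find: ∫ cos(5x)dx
Using substitution u = 5x: ∫ cos(u) du/5 = sin(u)/5 + C

Answer: (1/5)sin(5x) + C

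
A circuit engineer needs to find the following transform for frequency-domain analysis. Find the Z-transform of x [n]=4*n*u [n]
Z{n * u[n]}=z/(z-1)^2
By linearity: Z{4 * n * u[n]}=4z/(z-1)^2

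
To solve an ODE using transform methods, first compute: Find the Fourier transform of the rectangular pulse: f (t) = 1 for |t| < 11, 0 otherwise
F(omega)=integral from -11 to 11 of e^(-j*omega*t) dt
=2*sin(11*omega)/omega=22*sinc(11*omega/pi)

Answer: 2*sin(11*omega)/omega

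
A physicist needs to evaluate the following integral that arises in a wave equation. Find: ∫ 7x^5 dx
Using power rule: ∫ 7x^5 dx=7/6 x^6 + C=(7/6)x^6 + C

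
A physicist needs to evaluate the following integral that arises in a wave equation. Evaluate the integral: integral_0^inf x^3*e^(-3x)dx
This is a Gamma integral. Substitute u = 3x (du = 3 dx):
integral_0^inf x^3 * e^(-3x) dx = (1/3^4) integral_0^inf u^3 * e^(-u) du
= Gamma(4)/3^4 = 3!/3^4 = 6/81

Answer: 2/27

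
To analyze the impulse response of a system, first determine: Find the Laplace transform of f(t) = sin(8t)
L{sin(wt)}=w/(s²+w²)
L{sin(8t)}=8/(s²+64)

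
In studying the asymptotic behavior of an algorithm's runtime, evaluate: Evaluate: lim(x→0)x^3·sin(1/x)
Squeeze theorem: -|x^3| ≤ x^3·sin(1/x) ≤ |x^3|
Since x^3 → 0 as x → 0, by squeeze theorem the limit is 0

Answer: 0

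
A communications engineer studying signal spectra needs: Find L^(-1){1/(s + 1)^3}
L^(-1){1/(s-a)^n}=t^(n-1)·e^(at)/(n-1)!
Here a=-1, n=3: t^2·e^(-t)/2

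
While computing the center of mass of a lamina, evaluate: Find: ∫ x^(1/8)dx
Power rule: ∫ x^(1/8) dx=x^(9/8)/(9/8) + C

Answer: (8/9)·x^(9/8) + C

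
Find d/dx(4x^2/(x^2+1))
Quotient rule: (f/g)' = (f'g - fg')/g²
f = 4x^2, f' = 8x
g = x^2 + 1, g' = 2x

Answer: (8x·(x^2 + 1) - 8x^3)/(x^2 + 1)²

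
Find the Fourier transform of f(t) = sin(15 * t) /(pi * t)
sin(W*t)/(pi*t)=(W/pi)*sinc(W*t/pi) is the impulse response of the ideal low-pass filter with cutoff W (here W=15).
Its Fourier transform is a rectangular function:
F(omega)=1 for |omega| < 15, 0 otherwise

Answer: rect(omega/30) [i.e., 1 for |omega| < 15, 0 otherwise]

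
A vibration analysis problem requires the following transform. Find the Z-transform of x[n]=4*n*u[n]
Z{n*u[n]} = z/(z-1)^2
By linearity: Z{4*n*u[n]} = 4z/(z-1)^2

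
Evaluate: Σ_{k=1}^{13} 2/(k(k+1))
Partial fractions: 2/(k(k + 1)) = 2/k - 2/(k + 1)
Telescoping sum: 2(1 - 1/14) = 2·13/14

Answer: 13/7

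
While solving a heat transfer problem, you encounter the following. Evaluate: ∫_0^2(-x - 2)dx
Step 1: Find antiderivative F(x) = (-1/2)x^2-2x
Step 2: F(2) - F(0) = -6 - (0) = -6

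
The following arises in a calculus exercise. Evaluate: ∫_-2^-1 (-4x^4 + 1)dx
Step 1: Find antiderivative F(x)=(-4/5)x^5+x
Step 2: F(-1) - F(-2)=-1/5 - (118/5)=-119/5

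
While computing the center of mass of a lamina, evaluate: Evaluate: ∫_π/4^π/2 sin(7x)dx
Antiderivative: -cos(7x)/7
Evaluate at bounds: [-cos(7·π/2)/7] - [-cos(7·π/4)/7]
=(-(0) + (√2/2))/7=√2/14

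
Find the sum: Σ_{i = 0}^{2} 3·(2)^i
Geometric series: S=a(1 - r^n)/(1 - r)
a=3, r=2, n=3
S=3(1-8)/-1=21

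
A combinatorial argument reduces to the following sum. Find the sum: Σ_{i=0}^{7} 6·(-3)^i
Geometric series: S=a(1 - r^n)/(1 - r)
a=6, r=-3, n=8
S=6(1 - 6561)/4=-9840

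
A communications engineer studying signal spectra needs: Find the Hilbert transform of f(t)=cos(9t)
The Hilbert transform shifts each frequency component by -pi/2.
H{cos(wt)}=sin(wt)
With w=9: H{cos(9t)}=sin(9t)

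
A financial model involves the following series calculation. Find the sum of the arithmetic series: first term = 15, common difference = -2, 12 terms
Last term: a_n = 15 + (12 - 1)·-2 = -7
Sum = n(a_1 + a_n)/2 = 12(15 + (-7))/2 = 48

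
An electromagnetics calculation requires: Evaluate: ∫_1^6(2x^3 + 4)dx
Step 1: Find antiderivative F(x)=(1/2)x^4 + 4x
Step 2: F(6) - F(1)=672 - (9/2)=1335/2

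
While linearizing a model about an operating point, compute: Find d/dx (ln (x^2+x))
Chain rule: d/dx[ln(u)]=u'/u where u=x^2 + x
u'=2x + 1

Answer: (2x + 1)/(x^2 + x)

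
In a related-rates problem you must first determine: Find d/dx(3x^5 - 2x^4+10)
Power rule: d/dx(ax^n)=n·a·x^(n-1)
Term by term: 15·x^4-8·x^3

Answer: 15x^4-8x^3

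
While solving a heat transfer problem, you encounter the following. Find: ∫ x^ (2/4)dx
Power rule: ∫ x^(1/2) dx=x^(3/2)/(3/2)+C

Answer: (2/3)·x^(3/2)+C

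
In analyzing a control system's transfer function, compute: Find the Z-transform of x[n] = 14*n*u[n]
Z{n * u[n]}=z/(z-1)^2
By linearity: Z{14 * n * u[n]}=14z/(z-1)^2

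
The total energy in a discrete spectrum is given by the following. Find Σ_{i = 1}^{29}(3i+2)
= 3·Σ i+2·29 = 3·435+58 = 1363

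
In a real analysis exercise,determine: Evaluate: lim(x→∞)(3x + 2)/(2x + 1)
Divide numerator and denominator by x:
lim (3 + 2/x)/(2 + 1/x) = 3/2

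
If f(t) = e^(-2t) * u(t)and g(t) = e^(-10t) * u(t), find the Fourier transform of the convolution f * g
By the convolution theorem: F{f * g} = F(omega) * G(omega)
F(omega) = 1/(2+j * omega), G(omega) = 1/(10+j * omega)
F{f * g} = 1/((2+j * omega)(10+j * omega))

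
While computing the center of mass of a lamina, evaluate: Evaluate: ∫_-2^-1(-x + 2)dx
Step 1: Find antiderivative F(x)=(-1/2)x^2+2x
Step 2: F(-1) - F(-2)=-5/2 - (-6)=7/2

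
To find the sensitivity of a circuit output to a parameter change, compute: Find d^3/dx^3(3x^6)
Apply power rule 3 times:
d^1: 18x^5
d^2: 90x^4
d^3: 360x^3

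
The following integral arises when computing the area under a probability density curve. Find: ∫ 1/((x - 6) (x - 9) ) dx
Partial fractions: 1/((x-6)(x-9))=A/(x-6) + B/(x-9)
A=-1/3, B=1/3
∫ [-1/3· 1/(x-6) + 1/3· 1/(x-9)] dx
=(1/3)[ln|x-9| - ln|x-6|] + C

Answer: (1/3)·ln|(x-9)/(x-6)| + C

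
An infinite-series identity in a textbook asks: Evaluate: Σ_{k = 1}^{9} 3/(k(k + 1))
Partial fractions: 3/(k(k + 1)) = 3/k - 3/(k + 1)
Telescoping sum: 3(1 - 1/10) = 3·9/10

Answer: 27/10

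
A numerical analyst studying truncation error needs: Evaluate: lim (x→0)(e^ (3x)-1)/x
L'Hôpital (0/0): lim 3e^(3x)/1=3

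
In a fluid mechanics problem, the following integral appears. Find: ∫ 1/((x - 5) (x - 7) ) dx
Partial fractions: 1/((x-5)(x-7)) = A/(x-5) + B/(x-7)
A = -1/2, B = 1/2
∫ [-1/2· 1/(x-5) + 1/2· 1/(x-7)] dx
= (1/2)[ln|x-7| - ln|x-5|] + C

Answer: (1/2)·ln|(x-7)/(x-5)| + C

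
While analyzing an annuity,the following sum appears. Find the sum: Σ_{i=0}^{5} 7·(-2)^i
Geometric series: S = a(1 - r^n)/(1 - r)
a = 7, r = -2, n = 6
S = 7(1-64)/3 = -147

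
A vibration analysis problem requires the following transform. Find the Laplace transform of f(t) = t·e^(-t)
L{t·e^(at)}=1/(s-a)²
L{t·e^(-t)}=1/(s+1)²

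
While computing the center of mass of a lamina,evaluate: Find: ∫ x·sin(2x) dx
By parts: u=x, dv=sin(2x) dx
du=dx, v=-cos(2x)/2
=-x·cos(2x)/2 + sin(2x)/2² + C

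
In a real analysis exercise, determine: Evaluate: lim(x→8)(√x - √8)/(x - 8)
Multiply by conjugate (√x+√8)/(√x+√8):
= (x - 8)/((x - 8)(√x+√8)) = 1/(√x+√8)
As x → 8: 1/(2√8)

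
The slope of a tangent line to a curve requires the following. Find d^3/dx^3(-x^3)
Apply power rule 3 times:
d^1: -3x^2
d^2: -6x
d^3: -6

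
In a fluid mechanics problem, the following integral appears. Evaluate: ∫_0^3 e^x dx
Antiderivative: e^x
Evaluate: (e^3-1)

Answer: e^3-1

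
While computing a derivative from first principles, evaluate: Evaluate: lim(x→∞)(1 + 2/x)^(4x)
Rewrite as [(1+2/x)^x]^4.
lim(1+2/x)^x = e^2, so limit = (e^2)^4 = e^8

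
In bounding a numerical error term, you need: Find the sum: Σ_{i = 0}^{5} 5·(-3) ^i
Geometric series: S = a(1 - r^n)/(1 - r)
a = 5, r = -3, n = 6
S = 5(1 - 729)/4 = -910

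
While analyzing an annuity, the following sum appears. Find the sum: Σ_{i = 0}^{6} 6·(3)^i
Geometric series: S=a(1 - r^n)/(1 - r)
a=6, r=3, n=7
S=6(1 - 2187)/-2=6558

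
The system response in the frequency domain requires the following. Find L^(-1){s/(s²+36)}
L^(-1){s/(s²+w²)}=cos(wt)
Here w=6

Answer: cos(6t)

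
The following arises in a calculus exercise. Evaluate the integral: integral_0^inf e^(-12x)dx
integral_0^inf e^(-12x) dx = [-1/12*e^(-12x)]_0^inf
= 0 - (-1/12) = 1/12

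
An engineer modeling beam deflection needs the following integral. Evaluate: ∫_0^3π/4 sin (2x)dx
Antiderivative: -cos(2x)/2
Evaluate at bounds: [-cos(2·3π/4)/2] - [-cos(2·0)/2]
=(-(0)+(1))/2=1/2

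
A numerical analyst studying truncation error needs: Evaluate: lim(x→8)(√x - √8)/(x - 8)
Multiply by conjugate (√x + √8)/(√x + √8):
= (x - 8)/((x - 8)(√x + √8)) = 1/(√x + √8)
As x → 8: 1/(2√8)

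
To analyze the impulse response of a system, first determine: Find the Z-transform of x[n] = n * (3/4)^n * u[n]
Using the property Z{n * a^n * u[n]}=az/(z-a)^2
With a=3/4: X(z)=(3/4)z/(z - 3/4)^2, |z| > 3/4

Answer: (3/4)z/(z - 3/4)^2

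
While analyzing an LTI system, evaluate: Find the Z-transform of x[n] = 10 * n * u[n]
Z{n * u[n]}=z/(z-1)^2
By linearity: Z{10 * n * u[n]}=10z/(z-1)^2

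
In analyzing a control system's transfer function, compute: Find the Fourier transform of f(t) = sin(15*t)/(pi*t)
sin(W*t)/(pi*t)=(W/pi)*sinc(W*t/pi) is the impulse response of the ideal low-pass filter with cutoff W (here W=15).
Its Fourier transform is a rectangular function:
F(omega)=1 for |omega| < 15, 0 otherwise

Answer: rect(omega/30) [i.e., 1 for |omega| < 15, 0 otherwise]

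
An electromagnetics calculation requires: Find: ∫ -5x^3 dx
Using power rule: ∫ -5x^3 dx=-5/4 x^4 + C=(-5/4)x^4 + C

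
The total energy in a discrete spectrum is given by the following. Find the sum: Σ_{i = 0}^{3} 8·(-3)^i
Geometric series: S=a(1 - r^n)/(1 - r)
a=8, r=-3, n=4
S=8(1-81)/4=-160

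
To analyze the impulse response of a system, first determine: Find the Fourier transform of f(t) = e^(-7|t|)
Using the standard pair: F{e^(-a|t|)} = 2a/(a^2+omega^2)
With a = 7: F(omega) = 14/(49+omega^2)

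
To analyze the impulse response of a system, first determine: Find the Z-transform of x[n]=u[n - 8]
Using the time-shift property: Z{u[n-8]} = z^(-8)*z/(z-1)
= z^(-7)/(z-1)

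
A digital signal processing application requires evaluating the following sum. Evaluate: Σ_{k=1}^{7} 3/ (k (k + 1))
Partial fractions: 3/(k(k+1)) = 3/k - 3/(k+1)
Telescoping sum: 3(1-1/8) = 3·7/8

Answer: 21/8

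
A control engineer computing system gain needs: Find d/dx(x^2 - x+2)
Power rule: d/dx(ax^n)=n·a·x^(n-1)
Term by term: 2·x - 1

Answer: 2x - 1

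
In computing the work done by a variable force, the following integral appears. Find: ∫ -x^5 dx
Using power rule: ∫ -x^5 dx = -1/6 x^6+C = (-1/6)x^6+C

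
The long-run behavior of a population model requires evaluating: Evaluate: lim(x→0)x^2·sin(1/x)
Squeeze theorem: -|x^2| ≤ x^2·sin(1/x) ≤ |x^2|
Since x^2 → 0 as x → 0, by squeeze theorem the limit is 0

Answer: 0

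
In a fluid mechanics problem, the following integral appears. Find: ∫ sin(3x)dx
Using substitution u=3x: ∫ sin(u) du/3=-cos(u)/3+C

Answer: (-1/3)cos(3x)+C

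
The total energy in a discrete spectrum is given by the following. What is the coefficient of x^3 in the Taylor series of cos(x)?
cos(x) has only even powers. Coefficient of x^3 = 0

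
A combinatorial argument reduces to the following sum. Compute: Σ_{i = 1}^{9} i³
Using formula: Σ i^3 = [n(n+1)/2]² = [9·10/2]² = 2025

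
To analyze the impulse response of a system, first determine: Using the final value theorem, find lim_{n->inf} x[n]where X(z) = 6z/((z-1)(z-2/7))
Final value theorem: lim x[n]=lim_{z->1} (z-1)*X(z)
(z-1)*X(z)=6z/(z-2/7)
As z->1: 6/(1 - 2/7)=6/(5/7)=42/5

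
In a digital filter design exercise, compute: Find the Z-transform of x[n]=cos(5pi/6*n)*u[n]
Z{cos(w0*n)*u[n]}=z(z - cos(w0))/(z^2-2z*cos(w0)+1)
With w0=5pi/6: X(z)=z(z - cos(5pi/6))/(z^2-2z*cos(5pi/6)+1)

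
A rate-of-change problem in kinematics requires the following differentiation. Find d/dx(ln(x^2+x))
Chain rule: d/dx[ln(u)]=u'/u where u=x^2+x
u'=2x+1

Answer: (2x+1)/(x^2+x)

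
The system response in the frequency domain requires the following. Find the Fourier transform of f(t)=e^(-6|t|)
Using the standard pair: F{e^(-a|t|)}=2a/(a^2 + omega^2)
With a=6: F(omega)=12/(36 + omega^2)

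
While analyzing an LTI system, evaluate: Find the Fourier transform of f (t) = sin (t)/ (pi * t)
sin(W*t)/(pi*t) = (W/pi)*sinc(W*t/pi) is the impulse response of the ideal low-pass filter with cutoff W (here W = 1).
Its Fourier transform is a rectangular function:
F(omega) = 1 for |omega| < 1, 0 otherwise

Answer: rect(omega/2) [i.e., 1 for |omega| < 1, 0 otherwise]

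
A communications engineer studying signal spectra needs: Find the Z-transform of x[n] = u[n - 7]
Using the time-shift property: Z{u[n-7]} = z^(-7) * z/(z-1)
= z^(-6)/(z-1)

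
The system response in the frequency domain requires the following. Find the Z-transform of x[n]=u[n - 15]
Using the time-shift property: Z{u[n-15]}=z^(-15) * z/(z-1)
=z^(-14)/(z-1)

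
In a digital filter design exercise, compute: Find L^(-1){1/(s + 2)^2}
L^(-1){1/(s-a)^n}=t^(n-1)·e^(at)/(n-1)!
Here a=-2, n=2: t^1·e^(-2t)/1

Answer: t·e^(-2t)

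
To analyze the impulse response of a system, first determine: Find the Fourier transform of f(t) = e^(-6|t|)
Using the standard pair: F{e^(-a|t|)} = 2a/(a^2 + omega^2)
With a = 6: F(omega) = 12/(36 + omega^2)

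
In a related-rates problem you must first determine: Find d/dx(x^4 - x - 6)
Power rule: d/dx(ax^n) = n·a·x^(n-1)
Term by term: 4·x^3-1

Answer: 4x^3-1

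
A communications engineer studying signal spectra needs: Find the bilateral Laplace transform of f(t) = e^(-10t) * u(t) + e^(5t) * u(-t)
For e^(-10t)*u(t): L=1/(s + 10), Re(s) > -10
For e^(5t)*u(-t): L=-1/(s-5), Re(s) < 5
Combined: F(s)=1/(s + 10) - 1/(s-5), -10 < Re(s) < 5

Answer: 1/(s + 10) - 1/(s-5), ROC: -10 < Re(s) < 5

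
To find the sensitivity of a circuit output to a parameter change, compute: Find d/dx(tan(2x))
Chain rule: d/dx[tan(u)] = sec²(u)·u' where u = 2x
u' = 2

Answer: 2·sec²(2x)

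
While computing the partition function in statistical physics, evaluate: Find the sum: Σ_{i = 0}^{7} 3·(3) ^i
Geometric series: S = a(1 - r^n)/(1 - r)
a = 3, r = 3, n = 8
S = 3(1-6561)/-2 = 9840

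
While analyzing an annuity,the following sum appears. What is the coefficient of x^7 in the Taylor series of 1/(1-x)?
1/(1-x) = Σ x^n for |x|<1
All coefficients are 1

Answer: 1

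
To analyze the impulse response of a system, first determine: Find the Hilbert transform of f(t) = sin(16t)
The Hilbert transform shifts each frequency component by -pi/2.
H{sin(wt)} = -cos(wt)
With w = 16: H{sin(16t)} = -cos(16t)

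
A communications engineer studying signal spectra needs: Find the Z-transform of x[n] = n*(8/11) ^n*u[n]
Using the property Z{n*a^n*u[n]}=az/(z-a)^2
With a=8/11: X(z)=(8/11)z/(z - 8/11)^2, |z| > 8/11

Answer: (8/11)z/(z - 8/11)^2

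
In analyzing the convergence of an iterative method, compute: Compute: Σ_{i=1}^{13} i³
Using formula: Σ i^3 = [n(n + 1)/2]² = [13·14/2]² = 8281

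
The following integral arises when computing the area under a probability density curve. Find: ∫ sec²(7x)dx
Since d/dx[tan(7x)] = 7sec²(7x), integral = tan(7x)/7+C

Answer: (1/7)tan(7x)+C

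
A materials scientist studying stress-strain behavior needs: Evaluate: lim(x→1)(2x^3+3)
Polynomial is continuous, so substitute x=1:
2·1^3 + 3=5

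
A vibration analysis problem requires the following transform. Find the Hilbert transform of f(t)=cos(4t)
The Hilbert transform shifts each frequency component by -pi/2.
H{cos(wt)}=sin(wt)
With w=4: H{cos(4t)}=sin(4t)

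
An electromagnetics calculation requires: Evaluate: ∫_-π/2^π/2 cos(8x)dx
Antiderivative: sin(8x)/8
Evaluate at bounds: [sin(8·π/2)/8] - [sin(8·-π/2)/8]
= ((0) - (0))/8 = 0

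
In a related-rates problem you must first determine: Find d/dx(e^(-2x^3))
Chain rule: d/dx[e^u]=e^u · u' where u=-2x^3
u'=-6x^2

Answer: -6x^2·e^(-2x^3)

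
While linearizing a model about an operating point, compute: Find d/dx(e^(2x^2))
Chain rule: d/dx[e^u] = e^u · u' where u = 2x^2
u' = 4x

Answer: 4x·e^(2x^2)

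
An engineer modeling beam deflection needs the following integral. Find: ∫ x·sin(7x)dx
By parts: u = x, dv = sin(7x) dx
du = dx, v = -cos(7x)/7
= -x·cos(7x)/7 + sin(7x)/7² + C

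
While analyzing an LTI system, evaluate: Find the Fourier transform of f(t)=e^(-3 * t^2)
The Fourier transform of a Gaussian e^(-a*t^2) is sqrt(pi/a)*e^(-omega^2/(4a)).
With a=3: F(omega)=sqrt(pi/3)*e^(-omega^2/12)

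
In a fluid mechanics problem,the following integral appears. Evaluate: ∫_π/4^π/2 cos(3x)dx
Antiderivative: sin(3x)/3
Evaluate at bounds: [sin(3·π/2)/3] - [sin(3·π/4)/3]
=((-1) - (√2/2))/3=-1/3 - √2/6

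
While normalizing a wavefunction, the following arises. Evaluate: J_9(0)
J_n(0)=0 for all n > 0 (Bessel function of first kind)
J_9(0)=0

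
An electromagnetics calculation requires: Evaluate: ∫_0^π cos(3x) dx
Antiderivative: sin(3x)/3
Evaluate at bounds: [sin(3·π)/3] - [sin(3·0)/3]
=((0) - (0))/3=0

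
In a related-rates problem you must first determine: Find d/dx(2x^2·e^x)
Product rule: (fg)' = f'g + fg'
f = 2x^2, f' = 4x
g = e^x, g' = e^x

Answer: 4x·e^x + 2x^2·e^x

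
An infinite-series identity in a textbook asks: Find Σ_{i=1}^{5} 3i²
= 3·n(n + 1)(2n + 1)/6 = 3·5·6·11/6 = 165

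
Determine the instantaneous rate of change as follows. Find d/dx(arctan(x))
d/dx[arctan(u)] = u'/(1 + u²), u = x, u' = 1

Answer: 1/(1 + x²)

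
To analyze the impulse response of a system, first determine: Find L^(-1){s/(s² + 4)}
L^(-1){s/(s² + w²)} = cos(wt)
Here w = 2

Answer: cos(2t)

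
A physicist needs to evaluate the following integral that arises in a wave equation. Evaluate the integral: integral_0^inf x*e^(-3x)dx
This is a Gamma integral. Substitute u=3x (du=3 dx):
integral_0^inf x * e^(-3x) dx=(1/3^2) integral_0^inf u^1 * e^(-u) du
=Gamma(2)/3^2=1!/3^2=1/9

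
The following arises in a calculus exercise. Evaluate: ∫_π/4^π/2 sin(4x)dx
Antiderivative: -cos(4x)/4
Evaluate at bounds: [-cos(4·π/2)/4] - [-cos(4·π/4)/4]
= (-(1) + (-1))/4 = -1/2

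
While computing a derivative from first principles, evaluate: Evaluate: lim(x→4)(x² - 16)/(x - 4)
Factor: (x² - 16) = (x-4)(x + 4)
Cancel (x-4): lim(x→4) (x + 4) = 8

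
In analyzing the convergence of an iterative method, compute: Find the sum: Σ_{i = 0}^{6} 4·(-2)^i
Geometric series: S = a(1 - r^n)/(1 - r)
a = 4, r = -2, n = 7
S = 4(1 + 128)/3 = 172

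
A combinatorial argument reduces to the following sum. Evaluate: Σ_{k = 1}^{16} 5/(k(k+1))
Partial fractions: 5/(k(k + 1)) = 5/k - 5/(k + 1)
Telescoping sum: 5(1 - 1/17) = 5·16/17

Answer: 80/17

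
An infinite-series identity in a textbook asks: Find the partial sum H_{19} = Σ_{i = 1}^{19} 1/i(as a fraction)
H_19 = 1 + 1/2 + 1/3 + ... + 1/19
= 275295799/77597520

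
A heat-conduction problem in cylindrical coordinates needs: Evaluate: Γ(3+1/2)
Γ(n+1/2) = (2n)!√π/(4^n·n!)
= 720√π/(64·6) = (15/8)·√π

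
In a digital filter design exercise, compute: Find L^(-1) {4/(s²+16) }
L^(-1){w/(s²+w²)} = sin(wt)
Here w = 4

Answer: sin(4t)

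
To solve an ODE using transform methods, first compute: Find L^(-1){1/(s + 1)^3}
L^(-1){1/(s-a)^n} = t^(n-1)·e^(at)/(n-1)!
Here a = -1, n = 3: t^2·e^(-t)/2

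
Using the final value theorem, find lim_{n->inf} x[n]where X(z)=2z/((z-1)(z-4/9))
Final value theorem: lim x[n] = lim_{z->1} (z-1)*X(z)
(z-1)*X(z) = 2z/(z-4/9)
As z->1: 2/(1-4/9) = 2/(5/9) = 18/5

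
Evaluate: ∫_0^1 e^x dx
Antiderivative: e^x
Evaluate: (e^1 - 1)

Answer: e^1 - 1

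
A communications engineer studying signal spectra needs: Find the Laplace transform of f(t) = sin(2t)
L{sin(wt)}=w/(s² + w²)
L{sin(2t)}=2/(s² + 4)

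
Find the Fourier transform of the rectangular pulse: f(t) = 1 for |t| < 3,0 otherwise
F(omega) = integral from -3 to 3 of e^(-j*omega*t) dt
= 2*sin(3*omega)/omega = 6*sinc(3*omega/pi)

Answer: 2*sin(3*omega)/omega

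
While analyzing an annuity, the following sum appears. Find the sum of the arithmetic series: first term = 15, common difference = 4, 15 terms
Last term: a_n = 15+(15-1)·4 = 71
Sum = n(a_1+a_n)/2 = 15(15+71)/2 = 645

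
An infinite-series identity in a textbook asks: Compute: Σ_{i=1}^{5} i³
Using formula: Σ i^3 = [n(n+1)/2]² = [5·6/2]² = 225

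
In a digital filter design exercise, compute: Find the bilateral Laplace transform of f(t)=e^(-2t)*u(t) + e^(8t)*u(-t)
For e^(-2t) * u(t): L=1/(s + 2), Re(s) > -2
For e^(8t) * u(-t): L=-1/(s-8), Re(s) < 8
Combined: F(s)=1/(s + 2) - 1/(s-8), -2 < Re(s) < 8

Answer: 1/(s + 2) - 1/(s-8), ROC: -2 < Re(s) < 8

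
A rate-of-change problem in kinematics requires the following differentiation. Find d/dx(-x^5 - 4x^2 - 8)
Power rule: d/dx(ax^n)=n·a·x^(n-1)
Term by term: -5·x^4 - 8·x

Answer: -5x^4 - 8x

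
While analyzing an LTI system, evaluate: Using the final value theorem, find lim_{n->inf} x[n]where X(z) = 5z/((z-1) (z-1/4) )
Final value theorem: lim x[n]=lim_{z->1} (z-1) * X(z)
(z-1) * X(z)=5z/(z-1/4)
As z->1: 5/(1 - 1/4)=5/(3/4)=20/3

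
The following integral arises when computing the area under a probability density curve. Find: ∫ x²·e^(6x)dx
Integration by parts twice:
First: u = x², dv = e^(6x) dx => x²e^(6x)/6 - (2/6)∫ xe^(6x) dx
Second (∫ xe^(6x) dx): xe^(6x)/6 - e^(6x)/36
Combining: e^(6x)(x²/6-2x/36+2/216)+C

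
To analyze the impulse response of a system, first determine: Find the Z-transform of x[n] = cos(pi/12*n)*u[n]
Z{cos(w0*n)*u[n]}=z(z - cos(w0))/(z^2 - 2z*cos(w0) + 1)
With w0=pi/12: X(z)=z(z - cos(pi/12))/(z^2 - 2z*cos(pi/12) + 1)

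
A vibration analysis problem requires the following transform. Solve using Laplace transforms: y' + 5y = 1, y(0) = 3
Take L of both sides: sY(s)-3+5Y(s) = 1/s
Y(s)(s+5) = 1/s+3
Y(s) = 1/(s(s+5))+3/(s+5)
Partial fractions: 1/(s(s+5)) = (1/5)/s - (1/5)/(s+5)
So Y(s) = (1/5)/s+(14/5)/(s+5)
Inverse transform (L^(-1){1/s} = 1, L^(-1){1/(s+5)} = e^(-5t)):

Answer: y(t) = 1/5+(14/5)·e^(-5t)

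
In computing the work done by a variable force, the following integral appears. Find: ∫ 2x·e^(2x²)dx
Let u=2x², du=4x dx
∫ (1/2)e^u du=e^u/2+C

Answer: e^(2x²)/2+C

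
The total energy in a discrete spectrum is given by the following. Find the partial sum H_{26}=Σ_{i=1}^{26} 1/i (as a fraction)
H_26=1 + 1/2 + 1/3 + ... + 1/26
=34395742267/8923714800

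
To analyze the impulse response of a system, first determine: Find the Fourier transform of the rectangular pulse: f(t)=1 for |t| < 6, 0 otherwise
F(omega)=integral from -6 to 6 of e^(-j * omega * t) dt
=2 * sin(6 * omega)/omega=12 * sinc(6 * omega/pi)

Answer: 2 * sin(6 * omega)/omega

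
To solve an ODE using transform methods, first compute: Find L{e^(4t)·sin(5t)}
First shifting: L{e^(at)f(t)} = F(s-a)
L{sin(5t)} = 5/(s² + 25)
Shift: 5/((s-4)² + 25)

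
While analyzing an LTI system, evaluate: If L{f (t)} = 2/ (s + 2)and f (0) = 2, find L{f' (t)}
L{f'(t)} = s·F(s) - f(0) = 2s/(s + 2) - 2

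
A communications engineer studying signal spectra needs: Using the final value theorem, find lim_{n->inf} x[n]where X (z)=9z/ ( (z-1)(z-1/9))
Final value theorem: lim x[n] = lim_{z->1} (z-1)*X(z)
(z-1)*X(z) = 9z/(z-1/9)
As z->1: 9/(1 - 1/9) = 9/(8/9) = 81/8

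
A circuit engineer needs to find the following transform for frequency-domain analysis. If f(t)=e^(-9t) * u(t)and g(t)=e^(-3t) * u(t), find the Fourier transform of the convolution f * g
By the convolution theorem: F{f * g}=F(omega) * G(omega)
F(omega)=1/(9 + j * omega), G(omega)=1/(3 + j * omega)
F{f * g}=1/((9 + j * omega)(3 + j * omega))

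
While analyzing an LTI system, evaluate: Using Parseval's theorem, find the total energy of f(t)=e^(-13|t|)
Parseval's theorem: E=integral |f(t)|^2 dt=(1/2pi) integral |F(omega)|^2 domega
E=integral_{-inf}^{inf} e^(-26|t|) dt=2*integral_0^inf e^(-26t) dt=2/(2*13)=1/13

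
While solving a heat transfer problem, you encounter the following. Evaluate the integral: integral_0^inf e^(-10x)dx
integral_0^inf e^(-10x) dx = [-1/10 * e^(-10x)]_0^inf
= 0 - (-1/10) = 1/10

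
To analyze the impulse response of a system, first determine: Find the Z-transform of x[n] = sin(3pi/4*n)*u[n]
Z{sin(w0 * n) * u[n]}=z * sin(w0)/(z^2-2z * cos(w0)+1)
With w0=3pi/4: X(z)=z * sin(3pi/4)/(z^2-2z * cos(3pi/4)+1)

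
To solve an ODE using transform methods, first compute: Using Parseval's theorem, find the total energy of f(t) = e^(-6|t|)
Parseval's theorem: E=integral |f(t)|^2 dt=(1/2pi) integral |F(omega)|^2 domega
E=integral_{-inf}^{inf} e^(-12|t|) dt=2 * integral_0^inf e^(-12t) dt=2/(2 * 6)=1/6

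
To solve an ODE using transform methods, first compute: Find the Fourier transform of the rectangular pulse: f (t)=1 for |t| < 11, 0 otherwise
F(omega) = integral from -11 to 11 of e^(-j * omega * t) dt
= 2 * sin(11 * omega)/omega = 22 * sinc(11 * omega/pi)

Answer: 2 * sin(11 * omega)/omega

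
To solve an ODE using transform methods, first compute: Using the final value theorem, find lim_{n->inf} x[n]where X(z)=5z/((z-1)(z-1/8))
Final value theorem: lim x[n] = lim_{z->1} (z-1)*X(z)
(z-1)*X(z) = 5z/(z-1/8)
As z->1: 5/(1 - 1/8) = 5/(7/8) = 40/7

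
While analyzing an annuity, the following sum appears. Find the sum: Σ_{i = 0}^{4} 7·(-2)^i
Geometric series: S=a(1 - r^n)/(1 - r)
a=7, r=-2, n=5
S=7(1+32)/3=77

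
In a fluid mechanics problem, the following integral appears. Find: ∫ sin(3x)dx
Using substitution u=3x: ∫ sin(u) du/3=-cos(u)/3+C

Answer: (-1/3)cos(3x)+C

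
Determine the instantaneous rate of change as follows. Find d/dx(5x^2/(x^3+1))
Quotient rule: (f/g)'=(f'g - fg')/g²
f=5x^2, f'=10x
g=x^3+1, g'=3x^2

Answer: (10x·(x^3+1)-15x^4)/(x^3+1)²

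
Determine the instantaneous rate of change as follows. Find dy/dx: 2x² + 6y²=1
Differentiate: 4x + 12y·(dy/dx)=0
dy/dx=-4x/(12y)=-(1/3)·(x/y)

Answer: dy/dx=-(1/3)·(x/y)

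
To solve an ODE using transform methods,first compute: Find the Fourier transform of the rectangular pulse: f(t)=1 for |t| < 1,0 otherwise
F(omega)=integral from -1 to 1 of e^(-j*omega*t) dt
=2*sin(1*omega)/omega=2*sinc(1*omega/pi)

Answer: 2*sin(1*omega)/omega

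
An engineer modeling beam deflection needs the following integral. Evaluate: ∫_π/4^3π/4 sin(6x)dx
Antiderivative: -cos(6x)/6
Evaluate at bounds: [-cos(6·3π/4)/6] - [-cos(6·π/4)/6]
= (-(0) + (0))/6 = 0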